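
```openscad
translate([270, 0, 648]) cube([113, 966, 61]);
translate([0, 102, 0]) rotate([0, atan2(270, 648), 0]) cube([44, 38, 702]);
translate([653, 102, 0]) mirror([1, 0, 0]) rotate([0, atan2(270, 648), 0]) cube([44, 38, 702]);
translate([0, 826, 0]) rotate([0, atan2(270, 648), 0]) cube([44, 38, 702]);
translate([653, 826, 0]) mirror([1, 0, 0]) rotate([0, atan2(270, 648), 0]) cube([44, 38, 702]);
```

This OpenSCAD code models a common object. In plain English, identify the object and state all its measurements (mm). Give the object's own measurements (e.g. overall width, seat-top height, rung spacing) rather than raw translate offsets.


A sawhorse. A 113×966×61 mm beam (x, y, z) sits on two A-frame leg pairs. Each pair is two raked legs of 44×38 mm section (38 mm along y) splaying symmetrically in x. Each leg rises 648 mm vertically over 270 mm of horizontal reach and is 702 mm long along its own axis. Every leg's outer bottom edge rests on the floor and its outer top edge meets a bottom edge of the beam — the left legs (tilting toward +x) meet the beam's −x bottom edge, the right legs (their mirror images, tilting toward −x) meet its +x bottom edge — so the leg tops tuck under the beam, the beam's underside is 648 mm above the floor, and the feet are 653 mm apart outside-to-outside with the beam centred between them. The two leg pairs are set in 102 mm from either end of the beam.


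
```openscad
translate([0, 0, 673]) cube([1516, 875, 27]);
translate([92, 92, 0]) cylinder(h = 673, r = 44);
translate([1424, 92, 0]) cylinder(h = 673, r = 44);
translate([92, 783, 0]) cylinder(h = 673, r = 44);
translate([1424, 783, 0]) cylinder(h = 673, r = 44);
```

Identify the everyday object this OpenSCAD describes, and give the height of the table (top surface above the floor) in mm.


A table. The table height is 700 mm.

A 1516×875×27 slab sits at z = 673 on four Ø88 mm round legs — a table. The top surface is at 673 + 27 = 700 mm.


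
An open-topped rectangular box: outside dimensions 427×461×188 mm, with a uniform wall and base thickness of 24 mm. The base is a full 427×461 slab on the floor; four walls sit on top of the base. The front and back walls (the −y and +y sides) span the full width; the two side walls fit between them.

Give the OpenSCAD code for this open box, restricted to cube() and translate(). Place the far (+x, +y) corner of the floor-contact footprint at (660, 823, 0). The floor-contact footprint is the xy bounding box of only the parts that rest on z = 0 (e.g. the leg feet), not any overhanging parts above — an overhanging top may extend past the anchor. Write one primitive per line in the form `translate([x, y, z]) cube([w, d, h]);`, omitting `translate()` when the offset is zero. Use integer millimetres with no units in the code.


translate([233, 362, 0]) cube([427, 461, 24]);
translate([233, 362, 24]) cube([427, 24, 164]);
translate([233, 799, 24]) cube([427, 24, 164]);
translate([233, 386, 24]) cube([24, 413, 164]);
translate([636, 386, 24]) cube([24, 413, 164]);


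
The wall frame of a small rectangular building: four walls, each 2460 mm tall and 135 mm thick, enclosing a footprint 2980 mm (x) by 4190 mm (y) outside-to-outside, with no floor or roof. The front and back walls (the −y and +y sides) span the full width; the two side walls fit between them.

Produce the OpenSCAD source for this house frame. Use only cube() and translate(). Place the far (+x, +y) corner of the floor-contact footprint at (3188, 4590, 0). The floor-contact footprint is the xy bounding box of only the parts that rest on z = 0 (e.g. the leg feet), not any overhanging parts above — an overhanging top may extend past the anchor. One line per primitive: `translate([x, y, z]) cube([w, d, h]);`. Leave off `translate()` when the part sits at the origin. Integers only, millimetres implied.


translate([208, 400, 0]) cube([2980, 135, 2460]);
translate([208, 4455, 0]) cube([2980, 135, 2460]);
translate([208, 535, 0]) cube([135, 3920, 2460]);
translate([3053, 535, 0]) cube([135, 3920, 2460]);


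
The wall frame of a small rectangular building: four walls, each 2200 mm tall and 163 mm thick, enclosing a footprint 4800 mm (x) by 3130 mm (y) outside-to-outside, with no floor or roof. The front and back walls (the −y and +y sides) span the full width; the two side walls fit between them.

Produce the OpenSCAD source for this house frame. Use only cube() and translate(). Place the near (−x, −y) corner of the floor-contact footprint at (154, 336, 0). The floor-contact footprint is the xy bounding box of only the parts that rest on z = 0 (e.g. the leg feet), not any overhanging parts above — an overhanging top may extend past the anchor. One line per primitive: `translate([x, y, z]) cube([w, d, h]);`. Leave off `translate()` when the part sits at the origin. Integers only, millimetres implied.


translate([154, 336, 0]) cube([4800, 163, 2200]);
translate([154, 3303, 0]) cube([4800, 163, 2200]);
translate([154, 499, 0]) cube([163, 2804, 2200]);
translate([4791, 499, 0]) cube([163, 2804, 2200]);


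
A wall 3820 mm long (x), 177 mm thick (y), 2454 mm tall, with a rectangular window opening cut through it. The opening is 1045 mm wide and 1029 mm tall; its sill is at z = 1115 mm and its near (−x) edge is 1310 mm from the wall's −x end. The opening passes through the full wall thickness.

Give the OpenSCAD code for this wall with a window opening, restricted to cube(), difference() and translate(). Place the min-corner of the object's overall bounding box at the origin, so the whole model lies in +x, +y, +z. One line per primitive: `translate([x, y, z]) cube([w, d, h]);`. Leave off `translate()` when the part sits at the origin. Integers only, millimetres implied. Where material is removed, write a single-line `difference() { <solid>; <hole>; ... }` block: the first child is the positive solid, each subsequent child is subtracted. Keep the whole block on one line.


difference() { cube([3820, 177, 2454]); translate([1310, 0, 1115]) cube([1045, 177, 1029]); }


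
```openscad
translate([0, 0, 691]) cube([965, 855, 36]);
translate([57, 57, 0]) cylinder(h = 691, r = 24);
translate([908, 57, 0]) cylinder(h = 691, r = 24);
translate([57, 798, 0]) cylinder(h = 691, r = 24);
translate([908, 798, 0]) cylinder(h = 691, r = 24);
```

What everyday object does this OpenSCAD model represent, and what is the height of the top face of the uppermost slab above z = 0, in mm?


A table. The table height is 727 mm.

A 965×855×36 slab sits at z = 691 on four Ø48 mm round legs — a table. The top surface is at 691 + 36 = 727 mm.


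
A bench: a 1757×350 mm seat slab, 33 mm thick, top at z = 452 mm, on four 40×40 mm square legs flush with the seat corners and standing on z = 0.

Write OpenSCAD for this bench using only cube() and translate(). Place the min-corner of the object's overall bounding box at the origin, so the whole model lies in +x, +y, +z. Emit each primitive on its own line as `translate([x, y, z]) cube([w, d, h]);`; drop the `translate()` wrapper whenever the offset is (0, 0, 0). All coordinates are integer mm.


// leg_h = 452 − 33 = 419
translate([0, 0, 419]) cube([1757, 350, 33]);
cube([40, 40, 419]);
translate([0, 310, 0]) cube([40, 40, 419]);
translate([1717, 0, 0]) cube([40, 40, 419]);
translate([1717, 310, 0]) cube([40, 40, 419]);


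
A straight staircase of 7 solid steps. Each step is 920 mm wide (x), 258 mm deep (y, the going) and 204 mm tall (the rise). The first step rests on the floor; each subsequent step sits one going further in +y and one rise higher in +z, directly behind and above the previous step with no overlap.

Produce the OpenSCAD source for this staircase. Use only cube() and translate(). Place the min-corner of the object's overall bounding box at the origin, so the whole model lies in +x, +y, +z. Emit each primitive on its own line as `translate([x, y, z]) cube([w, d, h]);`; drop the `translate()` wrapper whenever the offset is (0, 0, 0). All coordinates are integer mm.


cube([920, 258, 204]);
translate([0, 258, 204]) cube([920, 258, 204]);
translate([0, 516, 408]) cube([920, 258, 204]);
translate([0, 774, 612]) cube([920, 258, 204]);
translate([0, 1032, 816]) cube([920, 258, 204]);
translate([0, 1290, 1020]) cube([920, 258, 204]);
translate([0, 1548, 1224]) cube([920, 258, 204]);


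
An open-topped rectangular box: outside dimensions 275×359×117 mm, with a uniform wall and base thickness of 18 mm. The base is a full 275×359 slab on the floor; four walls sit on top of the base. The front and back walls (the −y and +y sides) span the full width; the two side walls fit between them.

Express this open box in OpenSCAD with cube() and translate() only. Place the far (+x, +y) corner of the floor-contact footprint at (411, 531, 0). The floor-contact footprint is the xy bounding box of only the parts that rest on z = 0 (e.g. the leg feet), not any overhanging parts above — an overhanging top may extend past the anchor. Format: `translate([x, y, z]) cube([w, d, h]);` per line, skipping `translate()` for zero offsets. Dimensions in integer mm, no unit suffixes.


translate([136, 172, 0]) cube([275, 359, 18]);
translate([136, 172, 18]) cube([275, 18, 99]);
translate([136, 513, 18]) cube([275, 18, 99]);
translate([136, 190, 18]) cube([18, 323, 99]);
translate([393, 190, 18]) cube([18, 323, 99]);


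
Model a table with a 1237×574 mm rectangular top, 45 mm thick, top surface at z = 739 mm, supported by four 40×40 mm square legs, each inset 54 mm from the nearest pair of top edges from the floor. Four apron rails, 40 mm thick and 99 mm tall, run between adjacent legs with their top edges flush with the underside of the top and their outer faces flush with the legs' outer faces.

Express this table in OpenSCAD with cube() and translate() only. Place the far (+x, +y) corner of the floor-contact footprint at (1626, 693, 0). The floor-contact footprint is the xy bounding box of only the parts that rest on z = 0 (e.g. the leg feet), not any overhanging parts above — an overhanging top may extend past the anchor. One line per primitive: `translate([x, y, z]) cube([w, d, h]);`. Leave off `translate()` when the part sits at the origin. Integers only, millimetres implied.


translate([443, 173, 694]) cube([1237, 574, 45]);
translate([497, 227, 0]) cube([40, 40, 694]);
translate([1586, 227, 0]) cube([40, 40, 694]);
translate([497, 653, 0]) cube([40, 40, 694]);
translate([1586, 653, 0]) cube([40, 40, 694]);
translate([537, 227, 595]) cube([1049, 40, 99]);
translate([537, 653, 595]) cube([1049, 40, 99]);
translate([497, 267, 595]) cube([40, 386, 99]);
translate([1586, 267, 595]) cube([40, 386, 99]);


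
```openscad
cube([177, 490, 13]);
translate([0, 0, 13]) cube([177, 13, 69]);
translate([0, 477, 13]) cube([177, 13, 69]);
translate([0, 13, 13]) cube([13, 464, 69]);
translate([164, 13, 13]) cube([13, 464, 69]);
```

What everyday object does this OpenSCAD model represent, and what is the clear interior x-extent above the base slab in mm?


An open box. The internal width is 151 mm.

A 177×490 base slab with four walls standing on it — an open box. The base is 177 mm wide and the walls are 13 mm thick, so the internal width is 177 − 2 × 13 = 151 mm.


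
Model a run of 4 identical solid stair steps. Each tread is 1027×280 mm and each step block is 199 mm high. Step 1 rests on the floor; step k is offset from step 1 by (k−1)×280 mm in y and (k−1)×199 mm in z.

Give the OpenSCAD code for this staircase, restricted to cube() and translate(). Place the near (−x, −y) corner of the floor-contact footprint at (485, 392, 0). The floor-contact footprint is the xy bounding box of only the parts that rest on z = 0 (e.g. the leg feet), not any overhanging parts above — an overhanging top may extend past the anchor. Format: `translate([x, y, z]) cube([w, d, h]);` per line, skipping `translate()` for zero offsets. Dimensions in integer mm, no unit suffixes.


translate([485, 392, 0]) cube([1027, 280, 199]);
translate([485, 672, 199]) cube([1027, 280, 199]);
translate([485, 952, 398]) cube([1027, 280, 199]);
translate([485, 1232, 597]) cube([1027, 280, 199]);


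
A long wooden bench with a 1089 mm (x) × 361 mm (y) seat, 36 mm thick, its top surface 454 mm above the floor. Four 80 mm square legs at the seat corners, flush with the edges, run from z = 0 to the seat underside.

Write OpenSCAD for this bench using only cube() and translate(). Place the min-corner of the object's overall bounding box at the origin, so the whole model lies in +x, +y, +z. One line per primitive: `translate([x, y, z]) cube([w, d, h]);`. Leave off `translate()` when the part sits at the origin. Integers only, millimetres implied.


translate([0, 0, 418]) cube([1089, 361, 36]);
cube([80, 80, 418]);
translate([0, 281, 0]) cube([80, 80, 418]);
translate([1009, 0, 0]) cube([80, 80, 418]);
translate([1009, 281, 0]) cube([80, 80, 418]);


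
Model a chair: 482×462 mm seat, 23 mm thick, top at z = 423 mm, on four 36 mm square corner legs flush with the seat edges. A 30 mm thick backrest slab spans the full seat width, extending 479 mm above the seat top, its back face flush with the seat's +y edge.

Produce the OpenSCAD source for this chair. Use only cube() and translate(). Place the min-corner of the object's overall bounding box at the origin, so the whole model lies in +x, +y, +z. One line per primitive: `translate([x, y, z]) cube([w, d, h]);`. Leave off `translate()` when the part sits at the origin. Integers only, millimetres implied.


// leg_h = 423 - 23 = 400
translate([0, 0, 400]) cube([482, 462, 23]);
cube([36, 36, 400]);
translate([446, 0, 0]) cube([36, 36, 400]);
translate([0, 426, 0]) cube([36, 36, 400]);
translate([446, 426, 0]) cube([36, 36, 400]);
translate([0, 432, 423]) cube([482, 30, 479]);


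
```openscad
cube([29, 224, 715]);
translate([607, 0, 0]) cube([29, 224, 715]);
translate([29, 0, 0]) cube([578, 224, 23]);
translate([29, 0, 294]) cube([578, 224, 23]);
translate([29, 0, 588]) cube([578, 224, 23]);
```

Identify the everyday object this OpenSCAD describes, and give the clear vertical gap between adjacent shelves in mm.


A bookshelf. The clear shelf gap is 271 mm.

Two tall side panels with 3 horizontal boards between them — a bookshelf. The first two shelf undersides are at z = 0 and z = 294; with shelf thickness 23, the clear gap is 294 − 0 − 23 = 271 mm.


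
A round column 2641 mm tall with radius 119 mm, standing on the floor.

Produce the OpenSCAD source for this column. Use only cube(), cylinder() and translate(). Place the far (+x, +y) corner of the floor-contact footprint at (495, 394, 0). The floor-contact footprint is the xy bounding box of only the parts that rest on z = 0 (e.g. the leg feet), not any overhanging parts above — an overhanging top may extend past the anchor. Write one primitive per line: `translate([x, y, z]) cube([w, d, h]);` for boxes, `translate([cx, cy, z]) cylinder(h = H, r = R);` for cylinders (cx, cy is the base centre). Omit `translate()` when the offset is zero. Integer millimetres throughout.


translate([376, 275, 0]) cylinder(h = 2641, r = 119);


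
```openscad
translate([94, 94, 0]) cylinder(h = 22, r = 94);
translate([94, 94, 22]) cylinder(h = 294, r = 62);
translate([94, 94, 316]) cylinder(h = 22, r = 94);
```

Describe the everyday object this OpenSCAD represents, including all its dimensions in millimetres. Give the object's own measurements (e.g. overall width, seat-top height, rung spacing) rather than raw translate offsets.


A spool: two coaxial disc flanges of radius 94 mm and thickness 22 mm, joined by a core cylinder of radius 62 mm and height 294 mm. The lower flange rests on z = 0 and the three cylinders share a vertical axis.


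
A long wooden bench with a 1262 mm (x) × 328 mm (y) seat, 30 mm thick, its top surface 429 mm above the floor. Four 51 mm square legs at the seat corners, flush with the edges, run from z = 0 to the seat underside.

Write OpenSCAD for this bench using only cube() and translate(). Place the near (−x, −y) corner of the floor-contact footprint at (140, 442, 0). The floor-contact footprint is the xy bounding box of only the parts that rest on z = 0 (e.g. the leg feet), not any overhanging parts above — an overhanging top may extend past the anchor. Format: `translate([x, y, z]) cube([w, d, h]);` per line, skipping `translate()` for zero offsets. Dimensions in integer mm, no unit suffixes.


translate([140, 442, 399]) cube([1262, 328, 30]);
translate([140, 442, 0]) cube([51, 51, 399]);
translate([140, 719, 0]) cube([51, 51, 399]);
translate([1351, 442, 0]) cube([51, 51, 399]);
translate([1351, 719, 0]) cube([51, 51, 399]);


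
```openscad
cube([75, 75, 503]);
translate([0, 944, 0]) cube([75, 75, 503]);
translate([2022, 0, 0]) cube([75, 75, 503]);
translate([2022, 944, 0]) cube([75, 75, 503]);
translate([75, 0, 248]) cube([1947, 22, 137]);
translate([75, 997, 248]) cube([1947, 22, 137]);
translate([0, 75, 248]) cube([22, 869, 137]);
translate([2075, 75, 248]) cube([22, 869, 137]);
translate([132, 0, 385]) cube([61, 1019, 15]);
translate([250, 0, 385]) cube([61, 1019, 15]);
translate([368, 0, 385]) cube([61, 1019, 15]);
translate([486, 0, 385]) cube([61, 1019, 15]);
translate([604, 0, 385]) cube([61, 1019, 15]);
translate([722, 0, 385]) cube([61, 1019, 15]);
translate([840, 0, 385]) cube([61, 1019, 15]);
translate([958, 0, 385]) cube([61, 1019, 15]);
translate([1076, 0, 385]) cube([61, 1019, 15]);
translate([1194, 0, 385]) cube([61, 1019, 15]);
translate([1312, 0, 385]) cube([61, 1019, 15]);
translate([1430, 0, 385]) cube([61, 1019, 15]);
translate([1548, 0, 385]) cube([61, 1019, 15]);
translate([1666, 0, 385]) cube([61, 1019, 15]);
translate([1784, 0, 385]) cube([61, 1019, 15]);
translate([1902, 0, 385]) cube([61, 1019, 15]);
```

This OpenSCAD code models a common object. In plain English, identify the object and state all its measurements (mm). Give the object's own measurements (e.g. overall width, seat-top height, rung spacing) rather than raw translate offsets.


A bed frame 2097 mm long (x) by 1019 mm wide (y). Four 75×75 mm corner posts, 503 mm tall, at the corners of the footprint. Four rails of 22 mm thickness and 137 mm height run between adjacent posts with their undersides at z = 248 mm, their outer faces flush with the outside of the frame (the two x-running rails run between the posts' inner faces; the two y-running rails run between the posts' inner faces). 16 slats, each 61 mm wide (x) and 15 mm thick, lie across the top of the two x-running rails, running the full 1019 mm width of the frame in y; along x they sit between the end posts with a 57 mm gap after the −x posts and between neighbouring slats, leaving 59 mm before the +x posts.


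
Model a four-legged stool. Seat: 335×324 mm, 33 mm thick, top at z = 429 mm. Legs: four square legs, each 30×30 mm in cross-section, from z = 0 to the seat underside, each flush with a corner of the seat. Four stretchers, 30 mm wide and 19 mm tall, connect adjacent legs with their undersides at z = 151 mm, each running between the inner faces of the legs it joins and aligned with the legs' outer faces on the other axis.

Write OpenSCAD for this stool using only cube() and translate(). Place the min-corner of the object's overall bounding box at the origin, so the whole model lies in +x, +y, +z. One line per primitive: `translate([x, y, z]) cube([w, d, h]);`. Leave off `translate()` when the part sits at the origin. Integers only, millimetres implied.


translate([0, 0, 396]) cube([335, 324, 33]);
cube([30, 30, 396]);
translate([305, 0, 0]) cube([30, 30, 396]);
translate([0, 294, 0]) cube([30, 30, 396]);
translate([305, 294, 0]) cube([30, 30, 396]);
translate([30, 0, 151]) cube([275, 30, 19]);
translate([30, 294, 151]) cube([275, 30, 19]);
translate([0, 30, 151]) cube([30, 264, 19]);
translate([305, 30, 151]) cube([30, 264, 19]);


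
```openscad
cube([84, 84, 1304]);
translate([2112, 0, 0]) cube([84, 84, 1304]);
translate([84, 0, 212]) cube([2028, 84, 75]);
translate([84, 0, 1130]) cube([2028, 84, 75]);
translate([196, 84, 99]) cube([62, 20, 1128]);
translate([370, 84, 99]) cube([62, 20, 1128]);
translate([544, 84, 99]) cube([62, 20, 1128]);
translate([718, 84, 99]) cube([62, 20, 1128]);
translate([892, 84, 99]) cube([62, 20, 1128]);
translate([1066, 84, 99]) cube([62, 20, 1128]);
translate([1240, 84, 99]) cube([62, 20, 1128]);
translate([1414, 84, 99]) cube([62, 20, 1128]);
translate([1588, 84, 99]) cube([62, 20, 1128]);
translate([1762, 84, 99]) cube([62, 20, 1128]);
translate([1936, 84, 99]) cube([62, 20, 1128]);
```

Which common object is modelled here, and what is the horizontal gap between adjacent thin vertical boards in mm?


A fence section. The picket gap is 112 mm.

Two posts, two rails, 11 pickets — a fence section. Span 2028 mm holds 11 pickets of 62 mm with 12 equal gaps: ⌊(2028 − 11·62) / 12⌋ = 112 mm.


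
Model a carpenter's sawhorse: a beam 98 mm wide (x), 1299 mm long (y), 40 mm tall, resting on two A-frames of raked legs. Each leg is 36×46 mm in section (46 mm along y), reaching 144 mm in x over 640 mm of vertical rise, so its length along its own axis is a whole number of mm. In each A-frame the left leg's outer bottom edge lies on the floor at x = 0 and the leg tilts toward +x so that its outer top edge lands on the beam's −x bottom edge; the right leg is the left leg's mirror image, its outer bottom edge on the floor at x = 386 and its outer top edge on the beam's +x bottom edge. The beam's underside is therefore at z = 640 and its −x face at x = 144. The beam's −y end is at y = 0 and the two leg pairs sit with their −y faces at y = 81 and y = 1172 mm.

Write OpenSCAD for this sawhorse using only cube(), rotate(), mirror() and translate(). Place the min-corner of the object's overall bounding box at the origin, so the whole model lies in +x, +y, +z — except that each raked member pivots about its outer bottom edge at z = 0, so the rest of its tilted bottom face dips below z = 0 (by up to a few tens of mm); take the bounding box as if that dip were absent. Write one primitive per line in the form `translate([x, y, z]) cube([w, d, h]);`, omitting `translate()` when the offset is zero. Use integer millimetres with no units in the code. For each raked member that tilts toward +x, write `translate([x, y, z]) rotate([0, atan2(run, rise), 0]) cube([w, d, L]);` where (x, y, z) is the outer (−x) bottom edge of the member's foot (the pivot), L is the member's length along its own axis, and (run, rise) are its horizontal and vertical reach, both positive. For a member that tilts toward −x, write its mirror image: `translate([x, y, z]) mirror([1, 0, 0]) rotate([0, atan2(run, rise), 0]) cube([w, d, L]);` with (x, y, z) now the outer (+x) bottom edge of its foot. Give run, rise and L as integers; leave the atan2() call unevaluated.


translate([144, 0, 640]) cube([98, 1299, 40]);
translate([0, 81, 0]) rotate([0, atan2(144, 640), 0]) cube([36, 46, 656]);
translate([386, 81, 0]) mirror([1, 0, 0]) rotate([0, atan2(144, 640), 0]) cube([36, 46, 656]);
translate([0, 1172, 0]) rotate([0, atan2(144, 640), 0]) cube([36, 46, 656]);
translate([386, 1172, 0]) mirror([1, 0, 0]) rotate([0, atan2(144, 640), 0]) cube([36, 46, 656]);


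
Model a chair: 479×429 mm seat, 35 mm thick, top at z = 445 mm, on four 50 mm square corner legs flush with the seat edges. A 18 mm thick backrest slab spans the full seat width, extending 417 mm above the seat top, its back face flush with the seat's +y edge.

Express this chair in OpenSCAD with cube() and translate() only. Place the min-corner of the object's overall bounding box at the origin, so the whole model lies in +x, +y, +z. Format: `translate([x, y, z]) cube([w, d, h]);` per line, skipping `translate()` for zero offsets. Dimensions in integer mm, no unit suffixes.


// leg_h = 445 - 35 = 410
translate([0, 0, 410]) cube([479, 429, 35]);
cube([50, 50, 410]);
translate([429, 0, 0]) cube([50, 50, 410]);
translate([0, 379, 0]) cube([50, 50, 410]);
translate([429, 379, 0]) cube([50, 50, 410]);
translate([0, 411, 445]) cube([479, 18, 417]);


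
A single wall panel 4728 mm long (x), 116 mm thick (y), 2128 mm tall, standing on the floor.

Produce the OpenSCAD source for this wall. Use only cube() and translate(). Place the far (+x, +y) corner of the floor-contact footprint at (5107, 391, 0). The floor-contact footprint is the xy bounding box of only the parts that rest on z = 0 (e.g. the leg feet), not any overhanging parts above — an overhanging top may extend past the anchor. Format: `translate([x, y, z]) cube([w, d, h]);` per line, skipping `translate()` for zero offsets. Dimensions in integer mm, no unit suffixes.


translate([379, 275, 0]) cube([4728, 116, 2128]);


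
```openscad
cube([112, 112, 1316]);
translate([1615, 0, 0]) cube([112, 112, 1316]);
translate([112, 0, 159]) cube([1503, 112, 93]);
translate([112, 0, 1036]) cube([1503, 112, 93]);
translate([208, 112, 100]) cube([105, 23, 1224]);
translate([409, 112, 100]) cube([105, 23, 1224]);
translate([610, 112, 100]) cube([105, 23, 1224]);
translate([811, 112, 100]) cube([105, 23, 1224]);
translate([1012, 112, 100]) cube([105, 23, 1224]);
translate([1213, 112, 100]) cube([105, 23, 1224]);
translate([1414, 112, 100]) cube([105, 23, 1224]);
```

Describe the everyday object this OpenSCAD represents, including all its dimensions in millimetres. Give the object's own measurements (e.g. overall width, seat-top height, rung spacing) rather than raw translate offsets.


A fence section. Two 112×112 mm posts, 1316 mm tall, stand on the floor with a clear span of 1503 mm between their inner faces. Two horizontal rails of 112×93 mm section span the gap between the posts with their undersides at z = 159 mm and z = 1036 mm, flush with the posts' −y face. 7 pickets, each 105 mm wide, 23 mm thick and 1224 mm tall, are fixed to the +y face of the rails with their bottoms at z = 100 mm, spaced across the span with a 96 mm gap after the −x post and between neighbouring pickets and before the +x post.


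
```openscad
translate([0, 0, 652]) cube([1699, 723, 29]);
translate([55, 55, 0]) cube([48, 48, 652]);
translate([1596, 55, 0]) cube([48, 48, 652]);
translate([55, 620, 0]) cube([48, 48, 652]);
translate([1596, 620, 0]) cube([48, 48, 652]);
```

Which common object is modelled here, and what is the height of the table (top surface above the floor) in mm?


A table. The table height is 681 mm.

A 1699×723×29 slab sits at z = 652 on four 48 mm square posts — a table. The top surface is at 652 + 29 = 681 mm.


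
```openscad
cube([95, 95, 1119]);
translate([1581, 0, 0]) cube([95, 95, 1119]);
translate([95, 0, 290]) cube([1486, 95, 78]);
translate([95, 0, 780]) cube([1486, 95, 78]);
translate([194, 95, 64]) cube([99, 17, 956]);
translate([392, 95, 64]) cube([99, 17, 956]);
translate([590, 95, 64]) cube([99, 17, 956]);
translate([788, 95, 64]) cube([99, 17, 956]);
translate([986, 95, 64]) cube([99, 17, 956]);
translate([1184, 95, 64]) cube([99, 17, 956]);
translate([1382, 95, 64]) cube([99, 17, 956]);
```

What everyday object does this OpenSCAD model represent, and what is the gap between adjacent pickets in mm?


A fence section. The picket gap is 99 mm.

Two posts, two rails, 7 pickets — a fence section. Span 1486 mm holds 7 pickets of 99 mm with 8 equal gaps: ⌊(1486 − 7·99) / 8⌋ = 99 mm.


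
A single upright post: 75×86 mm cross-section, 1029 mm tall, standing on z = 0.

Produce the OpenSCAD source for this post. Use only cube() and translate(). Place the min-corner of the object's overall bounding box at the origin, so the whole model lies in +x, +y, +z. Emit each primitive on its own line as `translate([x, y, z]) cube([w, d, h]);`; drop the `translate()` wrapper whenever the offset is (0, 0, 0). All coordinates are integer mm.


cube([75, 86, 1029]);


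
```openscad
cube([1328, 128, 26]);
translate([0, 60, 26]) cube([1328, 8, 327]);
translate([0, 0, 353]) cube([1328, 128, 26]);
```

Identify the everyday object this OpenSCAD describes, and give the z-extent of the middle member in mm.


An I-beam. The web height is 327 mm.

Two wide flanges with a thin centred web — an I-beam. Overall 379 mm minus two 26 mm flanges gives a web of 379 − 2·26 = 327 mm.


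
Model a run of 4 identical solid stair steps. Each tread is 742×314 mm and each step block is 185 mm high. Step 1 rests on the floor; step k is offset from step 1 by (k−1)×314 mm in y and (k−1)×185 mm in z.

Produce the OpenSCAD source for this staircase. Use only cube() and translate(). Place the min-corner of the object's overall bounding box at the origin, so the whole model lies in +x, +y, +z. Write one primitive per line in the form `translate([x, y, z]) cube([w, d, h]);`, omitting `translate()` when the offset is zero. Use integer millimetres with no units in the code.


cube([742, 314, 185]);
translate([0, 314, 185]) cube([742, 314, 185]);
translate([0, 628, 370]) cube([742, 314, 185]);
translate([0, 942, 555]) cube([742, 314, 185]);


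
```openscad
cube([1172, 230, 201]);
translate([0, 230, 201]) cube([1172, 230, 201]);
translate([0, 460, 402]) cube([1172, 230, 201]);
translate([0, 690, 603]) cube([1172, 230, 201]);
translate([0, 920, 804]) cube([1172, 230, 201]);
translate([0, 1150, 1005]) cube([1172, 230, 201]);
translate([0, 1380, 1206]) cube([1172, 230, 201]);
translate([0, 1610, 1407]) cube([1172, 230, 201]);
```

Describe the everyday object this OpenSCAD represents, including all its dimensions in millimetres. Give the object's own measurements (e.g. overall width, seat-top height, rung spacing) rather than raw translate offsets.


A straight staircase of 8 solid steps. Each step is 1172 mm wide (x), 230 mm deep (y, the going) and 201 mm tall (the rise). The first step rests on the floor; each subsequent step sits one going further in +y and one rise higher in +z, directly behind and above the previous step with no overlap.


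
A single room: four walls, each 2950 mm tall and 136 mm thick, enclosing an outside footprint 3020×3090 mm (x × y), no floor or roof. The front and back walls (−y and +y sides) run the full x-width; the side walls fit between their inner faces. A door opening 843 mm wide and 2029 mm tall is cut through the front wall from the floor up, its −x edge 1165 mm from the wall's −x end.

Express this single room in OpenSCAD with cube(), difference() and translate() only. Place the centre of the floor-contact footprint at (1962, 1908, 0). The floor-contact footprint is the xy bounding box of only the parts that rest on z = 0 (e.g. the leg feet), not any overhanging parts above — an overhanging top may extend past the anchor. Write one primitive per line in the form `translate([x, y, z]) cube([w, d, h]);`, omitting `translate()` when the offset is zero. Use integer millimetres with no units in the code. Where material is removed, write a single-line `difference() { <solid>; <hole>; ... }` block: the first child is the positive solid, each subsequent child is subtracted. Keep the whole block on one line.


difference() { translate([452, 363, 0]) cube([3020, 136, 2950]); translate([1617, 363, 0]) cube([843, 136, 2029]); }
translate([452, 3317, 0]) cube([3020, 136, 2950]);
translate([452, 499, 0]) cube([136, 2818, 2950]);
translate([3336, 499, 0]) cube([136, 2818, 2950]);


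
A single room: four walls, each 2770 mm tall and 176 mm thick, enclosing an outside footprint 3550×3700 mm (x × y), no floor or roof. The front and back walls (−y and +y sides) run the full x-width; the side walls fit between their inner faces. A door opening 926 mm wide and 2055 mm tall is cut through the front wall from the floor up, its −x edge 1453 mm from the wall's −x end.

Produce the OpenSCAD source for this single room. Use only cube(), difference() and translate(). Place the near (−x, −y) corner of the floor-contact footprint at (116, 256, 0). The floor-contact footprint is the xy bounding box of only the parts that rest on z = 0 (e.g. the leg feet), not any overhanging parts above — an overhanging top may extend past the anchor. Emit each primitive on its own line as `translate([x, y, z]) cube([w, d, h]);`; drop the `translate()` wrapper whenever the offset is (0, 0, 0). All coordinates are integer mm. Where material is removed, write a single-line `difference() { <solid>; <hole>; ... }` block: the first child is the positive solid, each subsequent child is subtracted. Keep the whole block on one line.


difference() { translate([116, 256, 0]) cube([3550, 176, 2770]); translate([1569, 256, 0]) cube([926, 176, 2055]); }
translate([116, 3780, 0]) cube([3550, 176, 2770]);
translate([116, 432, 0]) cube([176, 3348, 2770]);
translate([3490, 432, 0]) cube([176, 3348, 2770]);


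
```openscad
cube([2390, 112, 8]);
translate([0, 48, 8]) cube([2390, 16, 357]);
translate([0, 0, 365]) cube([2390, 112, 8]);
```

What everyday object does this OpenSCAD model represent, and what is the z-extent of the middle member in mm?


An I-beam. The web height is 357 mm.

Two wide flanges with a thin centred web — an I-beam. Overall 373 mm minus two 8 mm flanges gives a web of 373 − 2·8 = 357 mm.


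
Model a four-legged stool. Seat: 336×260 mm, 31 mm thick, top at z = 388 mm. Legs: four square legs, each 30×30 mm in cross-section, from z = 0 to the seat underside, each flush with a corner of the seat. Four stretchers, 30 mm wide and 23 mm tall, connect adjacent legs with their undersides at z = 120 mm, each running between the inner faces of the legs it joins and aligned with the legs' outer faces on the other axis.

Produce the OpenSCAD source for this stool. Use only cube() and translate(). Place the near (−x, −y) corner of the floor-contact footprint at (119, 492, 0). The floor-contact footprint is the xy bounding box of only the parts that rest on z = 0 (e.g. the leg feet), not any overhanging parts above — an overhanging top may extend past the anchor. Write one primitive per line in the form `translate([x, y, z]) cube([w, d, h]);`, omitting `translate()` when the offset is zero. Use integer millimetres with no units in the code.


translate([119, 492, 357]) cube([336, 260, 31]);
translate([119, 492, 0]) cube([30, 30, 357]);
translate([425, 492, 0]) cube([30, 30, 357]);
translate([119, 722, 0]) cube([30, 30, 357]);
translate([425, 722, 0]) cube([30, 30, 357]);
translate([149, 492, 120]) cube([276, 30, 23]);
translate([149, 722, 120]) cube([276, 30, 23]);
translate([119, 522, 120]) cube([30, 200, 23]);
translate([425, 522, 120]) cube([30, 200, 23]);


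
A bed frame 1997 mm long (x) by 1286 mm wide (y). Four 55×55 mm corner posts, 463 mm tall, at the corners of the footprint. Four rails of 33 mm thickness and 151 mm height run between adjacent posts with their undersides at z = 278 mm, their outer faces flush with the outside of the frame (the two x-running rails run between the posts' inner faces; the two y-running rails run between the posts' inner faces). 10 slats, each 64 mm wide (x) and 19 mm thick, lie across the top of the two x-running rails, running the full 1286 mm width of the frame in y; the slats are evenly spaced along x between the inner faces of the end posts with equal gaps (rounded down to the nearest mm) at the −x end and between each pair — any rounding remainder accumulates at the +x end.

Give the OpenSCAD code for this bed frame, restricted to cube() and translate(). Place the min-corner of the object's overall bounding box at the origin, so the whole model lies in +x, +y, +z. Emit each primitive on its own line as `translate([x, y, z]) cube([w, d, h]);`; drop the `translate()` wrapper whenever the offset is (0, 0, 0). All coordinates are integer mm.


cube([55, 55, 463]);
translate([0, 1231, 0]) cube([55, 55, 463]);
translate([1942, 0, 0]) cube([55, 55, 463]);
translate([1942, 1231, 0]) cube([55, 55, 463]);
translate([55, 0, 278]) cube([1887, 33, 151]);
translate([55, 1253, 278]) cube([1887, 33, 151]);
translate([0, 55, 278]) cube([33, 1176, 151]);
translate([1964, 55, 278]) cube([33, 1176, 151]);
translate([168, 0, 429]) cube([64, 1286, 19]);
translate([345, 0, 429]) cube([64, 1286, 19]);
translate([522, 0, 429]) cube([64, 1286, 19]);
translate([699, 0, 429]) cube([64, 1286, 19]);
translate([876, 0, 429]) cube([64, 1286, 19]);
translate([1053, 0, 429]) cube([64, 1286, 19]);
translate([1230, 0, 429]) cube([64, 1286, 19]);
translate([1407, 0, 429]) cube([64, 1286, 19]);
translate([1584, 0, 429]) cube([64, 1286, 19]);
translate([1761, 0, 429]) cube([64, 1286, 19]);


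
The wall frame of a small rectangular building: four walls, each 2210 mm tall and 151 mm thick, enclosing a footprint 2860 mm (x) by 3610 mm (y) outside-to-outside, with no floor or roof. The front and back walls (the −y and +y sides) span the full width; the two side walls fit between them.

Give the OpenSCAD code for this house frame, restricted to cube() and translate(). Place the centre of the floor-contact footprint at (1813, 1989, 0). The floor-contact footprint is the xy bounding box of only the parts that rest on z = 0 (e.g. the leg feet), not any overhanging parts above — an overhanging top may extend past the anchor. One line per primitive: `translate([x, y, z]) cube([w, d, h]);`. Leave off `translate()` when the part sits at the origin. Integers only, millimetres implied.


translate([383, 184, 0]) cube([2860, 151, 2210]);
translate([383, 3643, 0]) cube([2860, 151, 2210]);
translate([383, 335, 0]) cube([151, 3308, 2210]);
translate([3092, 335, 0]) cube([151, 3308, 2210]);


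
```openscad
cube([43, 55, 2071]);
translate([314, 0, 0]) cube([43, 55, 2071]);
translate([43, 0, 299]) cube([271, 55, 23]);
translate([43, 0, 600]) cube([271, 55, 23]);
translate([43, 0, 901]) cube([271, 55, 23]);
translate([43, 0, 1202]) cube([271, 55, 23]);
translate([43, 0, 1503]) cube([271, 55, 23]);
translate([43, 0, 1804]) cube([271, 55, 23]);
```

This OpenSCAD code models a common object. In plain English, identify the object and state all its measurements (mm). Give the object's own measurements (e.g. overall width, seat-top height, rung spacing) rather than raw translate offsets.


A straight ladder. Two 43×55 mm vertical rails, 2071 mm tall, stand 357 mm apart (outside-to-outside) with their front faces coplanar on the −y side. 6 rungs, each 55 mm deep and 23 mm tall, span between the inner faces of the rails, front faces flush with the rails. The lowest rung's underside is at z = 299 mm and rungs are spaced 301 mm apart (underside to underside).


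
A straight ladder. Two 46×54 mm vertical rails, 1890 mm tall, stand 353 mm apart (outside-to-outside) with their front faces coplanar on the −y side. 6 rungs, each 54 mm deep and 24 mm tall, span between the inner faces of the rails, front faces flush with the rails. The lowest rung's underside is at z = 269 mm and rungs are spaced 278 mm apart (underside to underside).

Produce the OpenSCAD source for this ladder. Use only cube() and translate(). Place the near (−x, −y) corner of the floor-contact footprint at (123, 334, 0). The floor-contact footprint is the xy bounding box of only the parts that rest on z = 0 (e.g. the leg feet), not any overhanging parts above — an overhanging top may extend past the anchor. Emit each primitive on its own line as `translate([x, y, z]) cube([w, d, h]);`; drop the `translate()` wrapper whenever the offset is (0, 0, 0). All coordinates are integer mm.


translate([123, 334, 0]) cube([46, 54, 1890]);
translate([430, 334, 0]) cube([46, 54, 1890]);
translate([169, 334, 269]) cube([261, 54, 24]);
translate([169, 334, 547]) cube([261, 54, 24]);
translate([169, 334, 825]) cube([261, 54, 24]);
translate([169, 334, 1103]) cube([261, 54, 24]);
translate([169, 334, 1381]) cube([261, 54, 24]);
translate([169, 334, 1659]) cube([261, 54, 24]);


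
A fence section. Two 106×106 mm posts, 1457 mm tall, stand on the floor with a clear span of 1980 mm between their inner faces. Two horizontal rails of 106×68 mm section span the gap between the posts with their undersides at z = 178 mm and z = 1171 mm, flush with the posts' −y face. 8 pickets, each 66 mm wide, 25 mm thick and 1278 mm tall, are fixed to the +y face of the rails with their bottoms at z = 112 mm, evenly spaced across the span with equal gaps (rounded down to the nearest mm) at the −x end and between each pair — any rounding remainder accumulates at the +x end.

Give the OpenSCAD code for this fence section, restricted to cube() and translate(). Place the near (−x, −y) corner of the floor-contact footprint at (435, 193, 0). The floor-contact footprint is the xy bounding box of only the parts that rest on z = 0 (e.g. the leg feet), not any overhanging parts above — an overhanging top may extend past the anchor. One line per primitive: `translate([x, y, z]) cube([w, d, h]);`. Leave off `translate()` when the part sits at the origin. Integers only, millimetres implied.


translate([435, 193, 0]) cube([106, 106, 1457]);
translate([2521, 193, 0]) cube([106, 106, 1457]);
translate([541, 193, 178]) cube([1980, 106, 68]);
translate([541, 193, 1171]) cube([1980, 106, 68]);
translate([702, 299, 112]) cube([66, 25, 1278]);
translate([929, 299, 112]) cube([66, 25, 1278]);
translate([1156, 299, 112]) cube([66, 25, 1278]);
translate([1383, 299, 112]) cube([66, 25, 1278]);
translate([1610, 299, 112]) cube([66, 25, 1278]);
translate([1837, 299, 112]) cube([66, 25, 1278]);
translate([2064, 299, 112]) cube([66, 25, 1278]);
translate([2291, 299, 112]) cube([66, 25, 1278]);
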